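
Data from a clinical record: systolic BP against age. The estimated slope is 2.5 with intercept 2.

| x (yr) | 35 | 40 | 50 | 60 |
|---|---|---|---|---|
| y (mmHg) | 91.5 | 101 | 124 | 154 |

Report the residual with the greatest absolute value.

x=35: ŷ = 2 + 2.5·35 = 89.5; e = 91.5 − 89.5 = 2
x=40: ŷ = 2 + 2.5·40 = 102; e = 101 − 102 = -1
x=50: ŷ = 2 + 2.5·50 = 127; e = 124 − 127 = -3
x=60: ŷ = 2 + 2.5·60 = 152; e = 154 − 152 = 2
Largest |e| is 3 at x = 50, residual -3.

e = -3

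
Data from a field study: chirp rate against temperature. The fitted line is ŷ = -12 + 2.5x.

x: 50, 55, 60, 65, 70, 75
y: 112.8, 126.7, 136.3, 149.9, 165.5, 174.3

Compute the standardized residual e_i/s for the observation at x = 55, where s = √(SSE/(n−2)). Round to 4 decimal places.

0.6810

x=50: ŷ = -12 + 2.5·50 = 113; e = 112.8 − 113 = -0.2
x=55: ŷ = -12 + 2.5·55 = 125.5; e = 126.7 − 125.5 = 1.2
x=60: ŷ = -12 + 2.5·60 = 138; e = 136.3 − 138 = -1.7
x=65: ŷ = -12 + 2.5·65 = 150.5; e = 149.9 − 150.5 = -0.6
x=70: ŷ = -12 + 2.5·70 = 163; e = 165.5 − 163 = 2.5
x=75: ŷ = -12 + 2.5·75 = 175.5; e = 174.3 − 175.5 = -1.2
SSE = 0.04 + 1.44 + 2.89 + 0.36 + 6.25 + 1.44 = 12.42
s = √(12.42/4) = 1.7621
e/s = 1.2 / 1.7621 = 0.6810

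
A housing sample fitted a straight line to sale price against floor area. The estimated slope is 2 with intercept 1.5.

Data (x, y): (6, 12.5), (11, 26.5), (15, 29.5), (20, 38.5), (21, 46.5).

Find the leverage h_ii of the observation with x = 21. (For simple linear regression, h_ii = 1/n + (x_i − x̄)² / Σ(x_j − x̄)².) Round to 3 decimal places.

x̄ = (6 + 11 + 15 + 20 + 21)/5 = 14.6
Σ(x − x̄)² = 73.96 + 12.96 + 0.16 + 29.16 + 40.96 = 157.2
h = 1/5 + (6.4)²/157.2 = 0.2 + 0.26056 = 0.461

h = 0.461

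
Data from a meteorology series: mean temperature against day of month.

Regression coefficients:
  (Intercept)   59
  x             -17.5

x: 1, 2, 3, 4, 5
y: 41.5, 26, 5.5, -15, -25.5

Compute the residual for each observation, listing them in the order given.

x=1: ŷ = 59 − 17.5·1 = 41.5; r = 41.5 − 41.5 = 0
x=2: ŷ = 59 − 17.5·2 = 24; r = 26 − 24 = 2
x=3: ŷ = 59 − 17.5·3 = 6.5; r = 5.5 − 6.5 = -1
x=4: ŷ = 59 − 17.5·4 = -11; r = -15 − (-11) = -4
x=5: ŷ = 59 − 17.5·5 = -28.5; r = -25.5 − (-28.5) = 3

0, 2, -1, -4, 3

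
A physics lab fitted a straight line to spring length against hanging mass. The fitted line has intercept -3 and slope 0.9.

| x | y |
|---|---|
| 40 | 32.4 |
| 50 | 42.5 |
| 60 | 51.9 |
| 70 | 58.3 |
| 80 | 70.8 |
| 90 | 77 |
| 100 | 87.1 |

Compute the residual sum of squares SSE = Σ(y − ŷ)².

x=40: ŷ = -3 + 0.9·40 = 33; r = 32.4 − 33 = -0.6
x=50: ŷ = -3 + 0.9·50 = 42; r = 42.5 − 42 = 0.5
x=60: ŷ = -3 + 0.9·60 = 51; r = 51.9 − 51 = 0.9
x=70: ŷ = -3 + 0.9·70 = 60; r = 58.3 − 60 = -1.7
x=80: ŷ = -3 + 0.9·80 = 69; r = 70.8 − 69 = 1.8
x=90: ŷ = -3 + 0.9·90 = 78; r = 77 − 78 = -1
x=100: ŷ = -3 + 0.9·100 = 87; r = 87.1 − 87 = 0.1
SSE = 0.36 + 0.25 + 0.81 + 2.89 + 3.24 + 1 + 0.01 = 8.56

SSE = 8.56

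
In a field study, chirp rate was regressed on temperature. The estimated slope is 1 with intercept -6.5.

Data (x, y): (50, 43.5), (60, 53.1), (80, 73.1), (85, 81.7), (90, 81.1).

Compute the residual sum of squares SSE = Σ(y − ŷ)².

x=50: ŷ = -6.5 + 50 = 43.5; e = 43.5 − 43.5 = 0
x=60: ŷ = -6.5 + 60 = 53.5; e = 53.1 − 53.5 = -0.4
x=80: ŷ = -6.5 + 80 = 73.5; e = 73.1 − 73.5 = -0.4
x=85: ŷ = -6.5 + 85 = 78.5; e = 81.7 − 78.5 = 3.2
x=90: ŷ = -6.5 + 90 = 83.5; e = 81.1 − 83.5 = -2.4
SSE = 0 + 0.16 + 0.16 + 10.24 + 5.76 = 16.32

SSE = 16.32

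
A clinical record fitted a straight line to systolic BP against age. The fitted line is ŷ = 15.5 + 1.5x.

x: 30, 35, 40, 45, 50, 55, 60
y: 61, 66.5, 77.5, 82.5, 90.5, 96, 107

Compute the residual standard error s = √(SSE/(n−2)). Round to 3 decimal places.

s = 1.612

x=30: ŷ = 15.5 + 1.5·30 = 60.5; r = 61 − 60.5 = 0.5
x=35: ŷ = 15.5 + 1.5·35 = 68; r = 66.5 − 68 = -1.5
x=40: ŷ = 15.5 + 1.5·40 = 75.5; r = 77.5 − 75.5 = 2
x=45: ŷ = 15.5 + 1.5·45 = 83; r = 82.5 − 83 = -0.5
x=50: ŷ = 15.5 + 1.5·50 = 90.5; r = 90.5 − 90.5 = 0
x=55: ŷ = 15.5 + 1.5·55 = 98; r = 96 − 98 = -2
x=60: ŷ = 15.5 + 1.5·60 = 105.5; r = 107 − 105.5 = 1.5
SSE = 0.25 + 2.25 + 4 + 0.25 + 0 + 4 + 2.25 = 13
s = √(13/5) = √2.6 ≈ 1.612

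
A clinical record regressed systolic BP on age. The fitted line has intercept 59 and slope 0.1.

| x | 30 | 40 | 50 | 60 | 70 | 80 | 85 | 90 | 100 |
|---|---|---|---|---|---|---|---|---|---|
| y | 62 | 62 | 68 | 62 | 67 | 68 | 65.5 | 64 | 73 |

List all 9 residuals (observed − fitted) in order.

0, -1, 4, -3, 1, 1, -2, -4, 4

x=30: ŷ = 59 + 0.1·30 = 62; r = 62 − 62 = 0
x=40: ŷ = 59 + 0.1·40 = 63; r = 62 − 63 = -1
x=50: ŷ = 59 + 0.1·50 = 64; r = 68 − 64 = 4
x=60: ŷ = 59 + 0.1·60 = 65; r = 62 − 65 = -3
x=70: ŷ = 59 + 0.1·70 = 66; r = 67 − 66 = 1
x=80: ŷ = 59 + 0.1·80 = 67; r = 68 − 67 = 1
x=85: ŷ = 59 + 0.1·85 = 67.5; r = 65.5 − 67.5 = -2
x=90: ŷ = 59 + 0.1·90 = 68; r = 64 − 68 = -4
x=100: ŷ = 59 + 0.1·100 = 69; r = 73 − 69 = 4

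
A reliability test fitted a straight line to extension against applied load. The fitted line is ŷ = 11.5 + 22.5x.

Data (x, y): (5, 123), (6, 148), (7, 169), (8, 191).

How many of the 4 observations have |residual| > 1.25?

x=5: ŷ = 11.5 + 22.5·5 = 124; r = 123 − 124 = -1
x=6: ŷ = 11.5 + 22.5·6 = 146.5; r = 148 − 146.5 = 1.5
x=7: ŷ = 11.5 + 22.5·7 = 169; r = 169 − 169 = 0
x=8: ŷ = 11.5 + 22.5·8 = 191.5; r = 191 − 191.5 = -0.5
|r| > 1.25: x=6 (|r|=1.5) → 1

1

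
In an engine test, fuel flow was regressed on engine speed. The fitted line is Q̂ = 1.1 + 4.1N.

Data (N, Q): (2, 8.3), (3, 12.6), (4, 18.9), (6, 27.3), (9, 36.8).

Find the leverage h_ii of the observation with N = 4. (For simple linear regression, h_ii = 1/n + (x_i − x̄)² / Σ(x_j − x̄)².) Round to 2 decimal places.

N̄ = (2 + 3 + 4 + 6 + 9)/5 = 4.8
Σ(N − N̄)² = 7.84 + 3.24 + 0.64 + 1.44 + 17.64 = 30.8
h = 1/5 + (-0.8)²/30.8 = 0.2 + 0.0207792 = 0.22

h = 0.22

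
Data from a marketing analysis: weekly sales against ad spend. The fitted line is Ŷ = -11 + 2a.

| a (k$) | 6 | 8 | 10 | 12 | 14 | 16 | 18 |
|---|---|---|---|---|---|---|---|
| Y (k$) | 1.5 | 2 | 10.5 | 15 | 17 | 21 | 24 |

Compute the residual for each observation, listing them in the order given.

a=6: Ŷ = -11 + 2·6 = 1; r = 1.5 − 1 = 0.5
a=8: Ŷ = -11 + 2·8 = 5; r = 2 − 5 = -3
a=10: Ŷ = -11 + 2·10 = 9; r = 10.5 − 9 = 1.5
a=12: Ŷ = -11 + 2·12 = 13; r = 15 − 13 = 2
a=14: Ŷ = -11 + 2·14 = 17; r = 17 − 17 = 0
a=16: Ŷ = -11 + 2·16 = 21; r = 21 − 21 = 0
a=18: Ŷ = -11 + 2·18 = 25; r = 24 − 25 = -1

0.5, -3, 1.5, 2, 0, 0, -1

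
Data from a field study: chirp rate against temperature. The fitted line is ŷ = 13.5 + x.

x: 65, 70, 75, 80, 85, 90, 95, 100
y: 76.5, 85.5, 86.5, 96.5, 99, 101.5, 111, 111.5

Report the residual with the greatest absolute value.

x=65: ŷ = 13.5 + 65 = 78.5; e = 76.5 − 78.5 = -2
x=70: ŷ = 13.5 + 70 = 83.5; e = 85.5 − 83.5 = 2
x=75: ŷ = 13.5 + 75 = 88.5; e = 86.5 − 88.5 = -2
x=80: ŷ = 13.5 + 80 = 93.5; e = 96.5 − 93.5 = 3
x=85: ŷ = 13.5 + 85 = 98.5; e = 99 − 98.5 = 0.5
x=90: ŷ = 13.5 + 90 = 103.5; e = 101.5 − 103.5 = -2
x=95: ŷ = 13.5 + 95 = 108.5; e = 111 − 108.5 = 2.5
x=100: ŷ = 13.5 + 100 = 113.5; e = 111.5 − 113.5 = -2
Largest |e| is 3 at x = 80, residual 3.

e = 3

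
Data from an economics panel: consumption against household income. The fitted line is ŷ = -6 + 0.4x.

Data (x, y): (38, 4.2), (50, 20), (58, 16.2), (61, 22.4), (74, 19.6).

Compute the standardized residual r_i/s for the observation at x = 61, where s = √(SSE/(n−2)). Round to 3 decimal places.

0.715

x=38: ŷ = -6 + 0.4·38 = 9.2; r = 4.2 − 9.2 = -5
x=50: ŷ = -6 + 0.4·50 = 14; r = 20 − 14 = 6
x=58: ŷ = -6 + 0.4·58 = 17.2; r = 16.2 − 17.2 = -1
x=61: ŷ = -6 + 0.4·61 = 18.4; r = 22.4 − 18.4 = 4
x=74: ŷ = -6 + 0.4·74 = 23.6; r = 19.6 − 23.6 = -4
SSE = 25 + 36 + 1 + 16 + 16 = 94
s = √(94/3) = 5.59762
r/s = 4 / 5.59762 = 0.715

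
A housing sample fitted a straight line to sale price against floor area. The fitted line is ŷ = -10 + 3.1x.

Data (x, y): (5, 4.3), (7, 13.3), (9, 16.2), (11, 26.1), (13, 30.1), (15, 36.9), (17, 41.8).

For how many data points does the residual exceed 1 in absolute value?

4

x=5: ŷ = -10 + 3.1·5 = 5.5; r = 4.3 − 5.5 = -1.2
x=7: ŷ = -10 + 3.1·7 = 11.7; r = 13.3 − 11.7 = 1.6
x=9: ŷ = -10 + 3.1·9 = 17.9; r = 16.2 − 17.9 = -1.7
x=11: ŷ = -10 + 3.1·11 = 24.1; r = 26.1 − 24.1 = 2
x=13: ŷ = -10 + 3.1·13 = 30.3; r = 30.1 − 30.3 = -0.2
x=15: ŷ = -10 + 3.1·15 = 36.5; r = 36.9 − 36.5 = 0.4
x=17: ŷ = -10 + 3.1·17 = 42.7; r = 41.8 − 42.7 = -0.9
|r| > 1: x=5 (|r|=1.2), x=7 (|r|=1.6), x=9 (|r|=1.7), x=11 (|r|=2) → 4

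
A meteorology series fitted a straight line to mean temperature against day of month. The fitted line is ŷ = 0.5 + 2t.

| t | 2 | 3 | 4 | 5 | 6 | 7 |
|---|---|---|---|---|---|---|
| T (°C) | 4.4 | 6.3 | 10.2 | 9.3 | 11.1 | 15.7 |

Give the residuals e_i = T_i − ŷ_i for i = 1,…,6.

-0.1, -0.2, 1.7, -1.2, -1.4, 1.2

t=2: ŷ = 0.5 + 2·2 = 4.5; e = 4.4 − 4.5 = -0.1
t=3: ŷ = 0.5 + 2·3 = 6.5; e = 6.3 − 6.5 = -0.2
t=4: ŷ = 0.5 + 2·4 = 8.5; e = 10.2 − 8.5 = 1.7
t=5: ŷ = 0.5 + 2·5 = 10.5; e = 9.3 − 10.5 = -1.2
t=6: ŷ = 0.5 + 2·6 = 12.5; e = 11.1 − 12.5 = -1.4
t=7: ŷ = 0.5 + 2·7 = 14.5; e = 15.7 − 14.5 = 1.2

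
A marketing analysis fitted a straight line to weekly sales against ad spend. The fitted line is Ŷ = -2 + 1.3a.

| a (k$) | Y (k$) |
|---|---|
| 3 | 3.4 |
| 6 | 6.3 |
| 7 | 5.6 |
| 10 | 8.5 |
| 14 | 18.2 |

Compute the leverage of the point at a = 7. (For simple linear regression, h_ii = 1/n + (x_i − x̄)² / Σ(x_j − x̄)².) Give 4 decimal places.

h = 0.2143

ā = (3 + 6 + 7 + 10 + 14)/5 = 8
Σ(a − ā)² = 25 + 4 + 1 + 4 + 36 = 70
h = 1/5 + (-1)²/70 = 0.2 + 0.0142857 = 0.2143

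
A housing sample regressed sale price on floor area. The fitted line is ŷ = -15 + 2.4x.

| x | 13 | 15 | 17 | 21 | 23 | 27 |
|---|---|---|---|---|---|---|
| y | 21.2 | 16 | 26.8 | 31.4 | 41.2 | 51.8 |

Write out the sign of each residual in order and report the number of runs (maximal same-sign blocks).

5 runs

x=13: ŷ = -15 + 2.4·13 = 16.2; e = 21.2 − 16.2 = 5
x=15: ŷ = -15 + 2.4·15 = 21; e = 16 − 21 = -5
x=17: ŷ = -15 + 2.4·17 = 25.8; e = 26.8 − 25.8 = 1
x=21: ŷ = -15 + 2.4·21 = 35.4; e = 31.4 − 35.4 = -4
x=23: ŷ = -15 + 2.4·23 = 40.2; e = 41.2 − 40.2 = 1
x=27: ŷ = -15 + 2.4·27 = 49.8; e = 51.8 − 49.8 = 2
Signs: + − + − + +
Runs: +×1, −×1, +×1, −×1, +×2 → 5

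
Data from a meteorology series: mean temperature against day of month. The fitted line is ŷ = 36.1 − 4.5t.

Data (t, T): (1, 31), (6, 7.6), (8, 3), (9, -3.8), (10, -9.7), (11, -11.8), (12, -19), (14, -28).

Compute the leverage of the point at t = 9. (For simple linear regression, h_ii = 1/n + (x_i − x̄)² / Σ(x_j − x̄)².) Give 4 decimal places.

h = 0.1251

t̄ = (1 + 6 + 8 + 9 + 10 + 11 + 12 + 14)/8 = 8.875
Σ(t − t̄)² = 62.0156 + 8.26562 + 0.765625 + 0.015625 + 1.26562 + 4.51562 + 9.76562 + 26.2656 = 112.875
h = 1/8 + (0.125)²/112.875 = 0.125 + 0.000138427 = 0.1251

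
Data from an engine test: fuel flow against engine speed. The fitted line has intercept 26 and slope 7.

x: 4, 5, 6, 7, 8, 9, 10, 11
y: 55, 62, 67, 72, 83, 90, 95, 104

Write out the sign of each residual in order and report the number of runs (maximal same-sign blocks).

5 runs

x=4: ŷ = 26 + 7·4 = 54; r = 55 − 54 = 1
x=5: ŷ = 26 + 7·5 = 61; r = 62 − 61 = 1
x=6: ŷ = 26 + 7·6 = 68; r = 67 − 68 = -1
x=7: ŷ = 26 + 7·7 = 75; r = 72 − 75 = -3
x=8: ŷ = 26 + 7·8 = 82; r = 83 − 82 = 1
x=9: ŷ = 26 + 7·9 = 89; r = 90 − 89 = 1
x=10: ŷ = 26 + 7·10 = 96; r = 95 − 96 = -1
x=11: ŷ = 26 + 7·11 = 103; r = 104 − 103 = 1
Signs: + + − − + + − +
Runs: +×2, −×2, +×2, −×1, +×1 → 5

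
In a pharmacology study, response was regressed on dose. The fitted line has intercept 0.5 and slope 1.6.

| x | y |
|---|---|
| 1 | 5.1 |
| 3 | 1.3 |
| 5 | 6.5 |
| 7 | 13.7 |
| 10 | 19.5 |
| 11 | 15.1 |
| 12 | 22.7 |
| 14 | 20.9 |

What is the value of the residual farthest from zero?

x=1: ŷ = 0.5 + 1.6·1 = 2.1; r = 5.1 − 2.1 = 3
x=3: ŷ = 0.5 + 1.6·3 = 5.3; r = 1.3 − 5.3 = -4
x=5: ŷ = 0.5 + 1.6·5 = 8.5; r = 6.5 − 8.5 = -2
x=7: ŷ = 0.5 + 1.6·7 = 11.7; r = 13.7 − 11.7 = 2
x=10: ŷ = 0.5 + 1.6·10 = 16.5; r = 19.5 − 16.5 = 3
x=11: ŷ = 0.5 + 1.6·11 = 18.1; r = 15.1 − 18.1 = -3
x=12: ŷ = 0.5 + 1.6·12 = 19.7; r = 22.7 − 19.7 = 3
x=14: ŷ = 0.5 + 1.6·14 = 22.9; r = 20.9 − 22.9 = -2
Largest |r| is 4 at x = 3, residual -4.

r = -4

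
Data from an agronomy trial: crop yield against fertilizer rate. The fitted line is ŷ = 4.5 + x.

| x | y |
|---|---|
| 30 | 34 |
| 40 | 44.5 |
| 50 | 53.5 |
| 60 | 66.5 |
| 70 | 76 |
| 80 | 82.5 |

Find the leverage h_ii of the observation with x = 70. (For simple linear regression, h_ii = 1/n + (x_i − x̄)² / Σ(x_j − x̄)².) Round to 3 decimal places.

h = 0.295

x̄ = (30 + 40 + 50 + 60 + 70 + 80)/6 = 55
Σ(x − x̄)² = 625 + 225 + 25 + 25 + 225 + 625 = 1750
h = 1/6 + (15)²/1750 = 0.166667 + 0.128571 = 0.295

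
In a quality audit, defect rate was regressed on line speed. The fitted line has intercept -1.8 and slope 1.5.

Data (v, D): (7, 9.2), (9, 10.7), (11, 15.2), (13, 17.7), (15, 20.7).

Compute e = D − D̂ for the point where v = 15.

e = 0

D̂ = -1.8 + 1.5·15 = 20.7
e = 20.7 − 20.7 = 0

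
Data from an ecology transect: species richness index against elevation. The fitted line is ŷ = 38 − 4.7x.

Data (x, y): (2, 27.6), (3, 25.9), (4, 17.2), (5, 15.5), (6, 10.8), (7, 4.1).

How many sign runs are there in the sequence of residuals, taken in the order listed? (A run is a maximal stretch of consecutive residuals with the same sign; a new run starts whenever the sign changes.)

x=2: ŷ = 38 − 4.7·2 = 28.6; e = 27.6 − 28.6 = -1
x=3: ŷ = 38 − 4.7·3 = 23.9; e = 25.9 − 23.9 = 2
x=4: ŷ = 38 − 4.7·4 = 19.2; e = 17.2 − 19.2 = -2
x=5: ŷ = 38 − 4.7·5 = 14.5; e = 15.5 − 14.5 = 1
x=6: ŷ = 38 − 4.7·6 = 9.8; e = 10.8 − 9.8 = 1
x=7: ŷ = 38 − 4.7·7 = 5.1; e = 4.1 − 5.1 = -1
Signs: − + − + + −
Runs: −×1, +×1, −×1, +×2, −×1 → 5

5 runs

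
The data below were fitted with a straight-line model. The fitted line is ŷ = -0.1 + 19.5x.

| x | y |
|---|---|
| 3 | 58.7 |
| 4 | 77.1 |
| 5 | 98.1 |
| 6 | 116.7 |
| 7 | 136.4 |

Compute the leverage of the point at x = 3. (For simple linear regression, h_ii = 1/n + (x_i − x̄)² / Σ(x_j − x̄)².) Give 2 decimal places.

x̄ = (3 + 4 + 5 + 6 + 7)/5 = 5
Σ(x − x̄)² = 4 + 1 + 0 + 1 + 4 = 10
h = 1/5 + (-2)²/10 = 0.2 + 0.4 = 0.60

h = 0.60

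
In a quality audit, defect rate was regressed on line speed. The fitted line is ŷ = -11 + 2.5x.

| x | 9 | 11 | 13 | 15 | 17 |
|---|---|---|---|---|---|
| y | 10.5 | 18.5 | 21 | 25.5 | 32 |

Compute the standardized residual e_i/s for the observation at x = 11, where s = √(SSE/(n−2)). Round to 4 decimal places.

1.3587

x=9: ŷ = -11 + 2.5·9 = 11.5; e = 10.5 − 11.5 = -1
x=11: ŷ = -11 + 2.5·11 = 16.5; e = 18.5 − 16.5 = 2
x=13: ŷ = -11 + 2.5·13 = 21.5; e = 21 − 21.5 = -0.5
x=15: ŷ = -11 + 2.5·15 = 26.5; e = 25.5 − 26.5 = -1
x=17: ŷ = -11 + 2.5·17 = 31.5; e = 32 − 31.5 = 0.5
SSE = 1 + 4 + 0.25 + 1 + 0.25 = 6.5
s = √(6.5/3) = 1.47196
e/s = 2 / 1.47196 = 1.3587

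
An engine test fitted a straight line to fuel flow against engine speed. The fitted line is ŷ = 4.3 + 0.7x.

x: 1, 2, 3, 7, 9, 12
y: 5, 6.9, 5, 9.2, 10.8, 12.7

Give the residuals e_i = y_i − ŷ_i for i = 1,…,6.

x=1: ŷ = 4.3 + 0.7·1 = 5; e = 5 − 5 = 0
x=2: ŷ = 4.3 + 0.7·2 = 5.7; e = 6.9 − 5.7 = 1.2
x=3: ŷ = 4.3 + 0.7·3 = 6.4; e = 5 − 6.4 = -1.4
x=7: ŷ = 4.3 + 0.7·7 = 9.2; e = 9.2 − 9.2 = 0
x=9: ŷ = 4.3 + 0.7·9 = 10.6; e = 10.8 − 10.6 = 0.2
x=12: ŷ = 4.3 + 0.7·12 = 12.7; e = 12.7 − 12.7 = 0

0, 1.2, -1.4, 0, 0.2, 0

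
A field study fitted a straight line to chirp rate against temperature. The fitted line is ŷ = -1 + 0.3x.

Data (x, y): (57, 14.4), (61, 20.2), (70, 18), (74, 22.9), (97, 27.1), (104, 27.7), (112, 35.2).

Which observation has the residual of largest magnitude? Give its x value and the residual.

x = 61, r = 2.9

x=57: ŷ = -1 + 0.3·57 = 16.1; r = 14.4 − 16.1 = -1.7
x=61: ŷ = -1 + 0.3·61 = 17.3; r = 20.2 − 17.3 = 2.9
x=70: ŷ = -1 + 0.3·70 = 20; r = 18 − 20 = -2
x=74: ŷ = -1 + 0.3·74 = 21.2; r = 22.9 − 21.2 = 1.7
x=97: ŷ = -1 + 0.3·97 = 28.1; r = 27.1 − 28.1 = -1
x=104: ŷ = -1 + 0.3·104 = 30.2; r = 27.7 − 30.2 = -2.5
x=112: ŷ = -1 + 0.3·112 = 32.6; r = 35.2 − 32.6 = 2.6
Largest |r| is 2.9 at x = 61, residual 2.9.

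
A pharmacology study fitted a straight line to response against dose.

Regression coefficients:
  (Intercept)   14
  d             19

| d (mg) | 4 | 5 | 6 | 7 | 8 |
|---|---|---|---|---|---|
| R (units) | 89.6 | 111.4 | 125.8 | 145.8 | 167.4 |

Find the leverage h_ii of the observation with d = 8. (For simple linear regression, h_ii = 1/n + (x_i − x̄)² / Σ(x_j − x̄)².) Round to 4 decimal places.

h = 0.6000

d̄ = (4 + 5 + 6 + 7 + 8)/5 = 6
Σ(d − d̄)² = 4 + 1 + 0 + 1 + 4 = 10
h = 1/5 + (2)²/10 = 0.2 + 0.4 = 0.6000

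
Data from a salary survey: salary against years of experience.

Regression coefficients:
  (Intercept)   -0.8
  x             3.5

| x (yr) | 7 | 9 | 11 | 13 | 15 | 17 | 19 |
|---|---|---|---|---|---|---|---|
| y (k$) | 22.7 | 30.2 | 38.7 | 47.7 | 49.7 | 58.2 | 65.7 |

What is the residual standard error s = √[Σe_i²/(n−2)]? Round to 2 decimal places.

s = 1.76

x=7: ŷ = -0.8 + 3.5·7 = 23.7; e = 22.7 − 23.7 = -1
x=9: ŷ = -0.8 + 3.5·9 = 30.7; e = 30.2 − 30.7 = -0.5
x=11: ŷ = -0.8 + 3.5·11 = 37.7; e = 38.7 − 37.7 = 1
x=13: ŷ = -0.8 + 3.5·13 = 44.7; e = 47.7 − 44.7 = 3
x=15: ŷ = -0.8 + 3.5·15 = 51.7; e = 49.7 − 51.7 = -2
x=17: ŷ = -0.8 + 3.5·17 = 58.7; e = 58.2 − 58.7 = -0.5
x=19: ŷ = -0.8 + 3.5·19 = 65.7; e = 65.7 − 65.7 = 0
SSE = 1 + 0.25 + 1 + 9 + 4 + 0.25 + 0 = 15.5
s = √(15.5/5) = √3.1 ≈ 1.76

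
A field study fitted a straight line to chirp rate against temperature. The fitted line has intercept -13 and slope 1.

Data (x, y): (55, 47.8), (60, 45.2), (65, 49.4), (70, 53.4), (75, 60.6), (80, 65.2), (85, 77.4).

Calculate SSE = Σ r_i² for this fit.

x=55: ŷ = -13 + 55 = 42; r = 47.8 − 42 = 5.8
x=60: ŷ = -13 + 60 = 47; r = 45.2 − 47 = -1.8
x=65: ŷ = -13 + 65 = 52; r = 49.4 − 52 = -2.6
x=70: ŷ = -13 + 70 = 57; r = 53.4 − 57 = -3.6
x=75: ŷ = -13 + 75 = 62; r = 60.6 − 62 = -1.4
x=80: ŷ = -13 + 80 = 67; r = 65.2 − 67 = -1.8
x=85: ŷ = -13 + 85 = 72; r = 77.4 − 72 = 5.4
SSE = 33.64 + 3.24 + 6.76 + 12.96 + 1.96 + 3.24 + 29.16 = 90.96

SSE = 90.96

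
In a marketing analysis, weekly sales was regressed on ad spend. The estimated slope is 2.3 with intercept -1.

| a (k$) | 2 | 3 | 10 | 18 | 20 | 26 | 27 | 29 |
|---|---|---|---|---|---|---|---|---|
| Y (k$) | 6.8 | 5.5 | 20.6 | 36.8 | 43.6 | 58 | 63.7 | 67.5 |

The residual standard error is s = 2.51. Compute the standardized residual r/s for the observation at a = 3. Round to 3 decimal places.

ŷ = -1 + 2.3·3 = 5.9
r = 5.5 − 5.9 = -0.4
r/s = -0.4 / 2.51 = -0.159

-0.159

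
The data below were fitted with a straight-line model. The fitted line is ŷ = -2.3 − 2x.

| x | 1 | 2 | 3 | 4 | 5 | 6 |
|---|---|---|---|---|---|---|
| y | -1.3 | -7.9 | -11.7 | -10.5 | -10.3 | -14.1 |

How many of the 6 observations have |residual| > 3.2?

x=1: ŷ = -2.3 − 2·1 = -4.3; r = -1.3 − (-4.3) = 3
x=2: ŷ = -2.3 − 2·2 = -6.3; r = -7.9 − (-6.3) = -1.6
x=3: ŷ = -2.3 − 2·3 = -8.3; r = -11.7 − (-8.3) = -3.4
x=4: ŷ = -2.3 − 2·4 = -10.3; r = -10.5 − (-10.3) = -0.2
x=5: ŷ = -2.3 − 2·5 = -12.3; r = -10.3 − (-12.3) = 2
x=6: ŷ = -2.3 − 2·6 = -14.3; r = -14.1 − (-14.3) = 0.2
|r| > 3.2: x=3 (|r|=3.4) → 1

1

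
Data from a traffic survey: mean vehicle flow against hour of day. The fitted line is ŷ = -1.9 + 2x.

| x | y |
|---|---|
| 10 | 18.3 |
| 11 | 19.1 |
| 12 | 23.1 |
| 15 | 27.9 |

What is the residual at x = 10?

ŷ = -1.9 + 2·10 = 18.1
e = 18.3 − 18.1 = 0.2

e = 0.2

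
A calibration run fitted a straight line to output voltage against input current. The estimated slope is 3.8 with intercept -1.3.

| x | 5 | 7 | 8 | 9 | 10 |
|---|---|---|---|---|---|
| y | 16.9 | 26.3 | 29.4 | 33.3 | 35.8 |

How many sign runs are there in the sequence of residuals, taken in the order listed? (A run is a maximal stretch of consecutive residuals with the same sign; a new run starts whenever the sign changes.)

3 runs

x=5: ŷ = -1.3 + 3.8·5 = 17.7; r = 16.9 − 17.7 = -0.8
x=7: ŷ = -1.3 + 3.8·7 = 25.3; r = 26.3 − 25.3 = 1
x=8: ŷ = -1.3 + 3.8·8 = 29.1; r = 29.4 − 29.1 = 0.3
x=9: ŷ = -1.3 + 3.8·9 = 32.9; r = 33.3 − 32.9 = 0.4
x=10: ŷ = -1.3 + 3.8·10 = 36.7; r = 35.8 − 36.7 = -0.9
Signs: − + + + −
Runs: −×1, +×3, −×1 → 3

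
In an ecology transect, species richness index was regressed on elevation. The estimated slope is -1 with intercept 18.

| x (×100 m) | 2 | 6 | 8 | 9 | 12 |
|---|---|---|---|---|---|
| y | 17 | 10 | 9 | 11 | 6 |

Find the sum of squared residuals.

SSE = 10

x=2: ŷ = 18 − 2 = 16; e = 17 − 16 = 1
x=6: ŷ = 18 − 6 = 12; e = 10 − 12 = -2
x=8: ŷ = 18 − 8 = 10; e = 9 − 10 = -1
x=9: ŷ = 18 − 9 = 9; e = 11 − 9 = 2
x=12: ŷ = 18 − 12 = 6; e = 6 − 6 = 0
SSE = 1 + 4 + 1 + 4 + 0 = 10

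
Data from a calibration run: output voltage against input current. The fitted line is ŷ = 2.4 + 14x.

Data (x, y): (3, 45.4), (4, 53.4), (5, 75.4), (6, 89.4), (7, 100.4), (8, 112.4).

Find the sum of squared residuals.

SSE = 48

x=3: ŷ = 2.4 + 14·3 = 44.4; e = 45.4 − 44.4 = 1
x=4: ŷ = 2.4 + 14·4 = 58.4; e = 53.4 − 58.4 = -5
x=5: ŷ = 2.4 + 14·5 = 72.4; e = 75.4 − 72.4 = 3
x=6: ŷ = 2.4 + 14·6 = 86.4; e = 89.4 − 86.4 = 3
x=7: ŷ = 2.4 + 14·7 = 100.4; e = 100.4 − 100.4 = 0
x=8: ŷ = 2.4 + 14·8 = 114.4; e = 112.4 − 114.4 = -2
SSE = 1 + 25 + 9 + 9 + 0 + 4 = 48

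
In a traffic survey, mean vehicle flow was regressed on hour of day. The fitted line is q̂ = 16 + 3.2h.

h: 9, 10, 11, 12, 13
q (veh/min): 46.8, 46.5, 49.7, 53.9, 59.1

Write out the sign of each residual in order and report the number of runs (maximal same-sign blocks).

3 runs

h=9: q̂ = 16 + 3.2·9 = 44.8; r = 46.8 − 44.8 = 2
h=10: q̂ = 16 + 3.2·10 = 48; r = 46.5 − 48 = -1.5
h=11: q̂ = 16 + 3.2·11 = 51.2; r = 49.7 − 51.2 = -1.5
h=12: q̂ = 16 + 3.2·12 = 54.4; r = 53.9 − 54.4 = -0.5
h=13: q̂ = 16 + 3.2·13 = 57.6; r = 59.1 − 57.6 = 1.5
Signs: + − − − +
Runs: +×1, −×3, +×1 → 3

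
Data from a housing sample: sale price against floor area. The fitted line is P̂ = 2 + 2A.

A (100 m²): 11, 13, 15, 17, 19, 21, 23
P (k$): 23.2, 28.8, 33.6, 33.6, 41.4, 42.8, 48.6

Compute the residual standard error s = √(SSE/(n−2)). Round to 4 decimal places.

A=11: P̂ = 2 + 2·11 = 24; e = 23.2 − 24 = -0.8
A=13: P̂ = 2 + 2·13 = 28; e = 28.8 − 28 = 0.8
A=15: P̂ = 2 + 2·15 = 32; e = 33.6 − 32 = 1.6
A=17: P̂ = 2 + 2·17 = 36; e = 33.6 − 36 = -2.4
A=19: P̂ = 2 + 2·19 = 40; e = 41.4 − 40 = 1.4
A=21: P̂ = 2 + 2·21 = 44; e = 42.8 − 44 = -1.2
A=23: P̂ = 2 + 2·23 = 48; e = 48.6 − 48 = 0.6
SSE = 0.64 + 0.64 + 2.56 + 5.76 + 1.96 + 1.44 + 0.36 = 13.36
s = √(13.36/5) = √2.672 ≈ 1.6346

s = 1.6346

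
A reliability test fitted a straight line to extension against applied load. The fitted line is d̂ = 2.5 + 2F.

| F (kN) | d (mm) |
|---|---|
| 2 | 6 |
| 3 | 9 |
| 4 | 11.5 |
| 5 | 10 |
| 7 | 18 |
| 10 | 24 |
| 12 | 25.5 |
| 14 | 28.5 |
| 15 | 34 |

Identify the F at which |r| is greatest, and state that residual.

F=2: d̂ = 2.5 + 2·2 = 6.5; r = 6 − 6.5 = -0.5
F=3: d̂ = 2.5 + 2·3 = 8.5; r = 9 − 8.5 = 0.5
F=4: d̂ = 2.5 + 2·4 = 10.5; r = 11.5 − 10.5 = 1
F=5: d̂ = 2.5 + 2·5 = 12.5; r = 10 − 12.5 = -2.5
F=7: d̂ = 2.5 + 2·7 = 16.5; r = 18 − 16.5 = 1.5
F=10: d̂ = 2.5 + 2·10 = 22.5; r = 24 − 22.5 = 1.5
F=12: d̂ = 2.5 + 2·12 = 26.5; r = 25.5 − 26.5 = -1
F=14: d̂ = 2.5 + 2·14 = 30.5; r = 28.5 − 30.5 = -2
F=15: d̂ = 2.5 + 2·15 = 32.5; r = 34 − 32.5 = 1.5
Largest |r| is 2.5 at F = 5, residual -2.5.

F = 5, r = -2.5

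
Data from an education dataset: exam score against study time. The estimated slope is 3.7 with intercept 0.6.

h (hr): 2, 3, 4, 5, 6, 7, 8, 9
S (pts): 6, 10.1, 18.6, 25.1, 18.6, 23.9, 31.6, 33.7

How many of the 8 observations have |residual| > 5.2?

h=2: ŷ = 0.6 + 3.7·2 = 8; r = 6 − 8 = -2
h=3: ŷ = 0.6 + 3.7·3 = 11.7; r = 10.1 − 11.7 = -1.6
h=4: ŷ = 0.6 + 3.7·4 = 15.4; r = 18.6 − 15.4 = 3.2
h=5: ŷ = 0.6 + 3.7·5 = 19.1; r = 25.1 − 19.1 = 6
h=6: ŷ = 0.6 + 3.7·6 = 22.8; r = 18.6 − 22.8 = -4.2
h=7: ŷ = 0.6 + 3.7·7 = 26.5; r = 23.9 − 26.5 = -2.6
h=8: ŷ = 0.6 + 3.7·8 = 30.2; r = 31.6 − 30.2 = 1.4
h=9: ŷ = 0.6 + 3.7·9 = 33.9; r = 33.7 − 33.9 = -0.2
|r| > 5.2: h=5 (|r|=6) → 1

1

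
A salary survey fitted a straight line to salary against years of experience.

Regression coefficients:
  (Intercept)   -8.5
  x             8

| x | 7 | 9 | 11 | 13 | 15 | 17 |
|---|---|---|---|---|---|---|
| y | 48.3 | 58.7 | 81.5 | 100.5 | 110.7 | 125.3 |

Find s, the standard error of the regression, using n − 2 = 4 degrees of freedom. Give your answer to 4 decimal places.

s = 3.8131

x=7: ŷ = -8.5 + 8·7 = 47.5; r = 48.3 − 47.5 = 0.8
x=9: ŷ = -8.5 + 8·9 = 63.5; r = 58.7 − 63.5 = -4.8
x=11: ŷ = -8.5 + 8·11 = 79.5; r = 81.5 − 79.5 = 2
x=13: ŷ = -8.5 + 8·13 = 95.5; r = 100.5 − 95.5 = 5
x=15: ŷ = -8.5 + 8·15 = 111.5; r = 110.7 − 111.5 = -0.8
x=17: ŷ = -8.5 + 8·17 = 127.5; r = 125.3 − 127.5 = -2.2
SSE = 0.64 + 23.04 + 4 + 25 + 0.64 + 4.84 = 58.16
s = √(58.16/4) = √14.54 ≈ 3.8131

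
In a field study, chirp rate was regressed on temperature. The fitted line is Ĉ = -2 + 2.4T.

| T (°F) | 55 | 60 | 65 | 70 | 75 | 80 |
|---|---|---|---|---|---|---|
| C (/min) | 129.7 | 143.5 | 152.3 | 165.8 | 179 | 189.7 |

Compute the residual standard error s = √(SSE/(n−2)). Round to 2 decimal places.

T=55: Ĉ = -2 + 2.4·55 = 130; e = 129.7 − 130 = -0.3
T=60: Ĉ = -2 + 2.4·60 = 142; e = 143.5 − 142 = 1.5
T=65: Ĉ = -2 + 2.4·65 = 154; e = 152.3 − 154 = -1.7
T=70: Ĉ = -2 + 2.4·70 = 166; e = 165.8 − 166 = -0.2
T=75: Ĉ = -2 + 2.4·75 = 178; e = 179 − 178 = 1
T=80: Ĉ = -2 + 2.4·80 = 190; e = 189.7 − 190 = -0.3
SSE = 0.09 + 2.25 + 2.89 + 0.04 + 1 + 0.09 = 6.36
s = √(6.36/4) = √1.59 ≈ 1.26

s = 1.26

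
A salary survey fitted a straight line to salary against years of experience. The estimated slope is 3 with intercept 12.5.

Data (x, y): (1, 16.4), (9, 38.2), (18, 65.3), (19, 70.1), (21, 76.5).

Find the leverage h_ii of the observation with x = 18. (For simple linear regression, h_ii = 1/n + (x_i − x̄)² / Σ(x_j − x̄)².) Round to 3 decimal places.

h = 0.268

x̄ = (1 + 9 + 18 + 19 + 21)/5 = 13.6
Σ(x − x̄)² = 158.76 + 21.16 + 19.36 + 29.16 + 54.76 = 283.2
h = 1/5 + (4.4)²/283.2 = 0.2 + 0.0683616 = 0.268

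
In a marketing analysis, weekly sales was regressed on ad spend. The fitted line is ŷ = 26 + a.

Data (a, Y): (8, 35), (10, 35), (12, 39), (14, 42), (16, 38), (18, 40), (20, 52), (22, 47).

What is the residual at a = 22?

ŷ = 26 + 22 = 48
e = 47 − 48 = -1

e = -1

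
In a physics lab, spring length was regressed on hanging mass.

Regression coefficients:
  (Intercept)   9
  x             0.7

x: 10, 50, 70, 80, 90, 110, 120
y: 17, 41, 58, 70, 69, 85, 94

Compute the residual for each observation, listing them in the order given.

1, -3, 0, 5, -3, -1, 1

x=10: ŷ = 9 + 0.7·10 = 16; e = 17 − 16 = 1
x=50: ŷ = 9 + 0.7·50 = 44; e = 41 − 44 = -3
x=70: ŷ = 9 + 0.7·70 = 58; e = 58 − 58 = 0
x=80: ŷ = 9 + 0.7·80 = 65; e = 70 − 65 = 5
x=90: ŷ = 9 + 0.7·90 = 72; e = 69 − 72 = -3
x=110: ŷ = 9 + 0.7·110 = 86; e = 85 − 86 = -1
x=120: ŷ = 9 + 0.7·120 = 93; e = 94 − 93 = 1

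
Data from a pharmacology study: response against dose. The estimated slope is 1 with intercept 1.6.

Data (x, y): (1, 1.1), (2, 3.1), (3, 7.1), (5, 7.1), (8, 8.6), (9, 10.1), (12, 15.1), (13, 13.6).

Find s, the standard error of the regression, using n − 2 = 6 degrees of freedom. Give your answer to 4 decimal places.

s = 1.5000

x=1: ŷ = 1.6 + 1 = 2.6; r = 1.1 − 2.6 = -1.5
x=2: ŷ = 1.6 + 2 = 3.6; r = 3.1 − 3.6 = -0.5
x=3: ŷ = 1.6 + 3 = 4.6; r = 7.1 − 4.6 = 2.5
x=5: ŷ = 1.6 + 5 = 6.6; r = 7.1 − 6.6 = 0.5
x=8: ŷ = 1.6 + 8 = 9.6; r = 8.6 − 9.6 = -1
x=9: ŷ = 1.6 + 9 = 10.6; r = 10.1 − 10.6 = -0.5
x=12: ŷ = 1.6 + 12 = 13.6; r = 15.1 − 13.6 = 1.5
x=13: ŷ = 1.6 + 13 = 14.6; r = 13.6 − 14.6 = -1
SSE = 2.25 + 0.25 + 6.25 + 0.25 + 1 + 0.25 + 2.25 + 1 = 13.5
s = √(13.5/6) = √2.25 ≈ 1.5000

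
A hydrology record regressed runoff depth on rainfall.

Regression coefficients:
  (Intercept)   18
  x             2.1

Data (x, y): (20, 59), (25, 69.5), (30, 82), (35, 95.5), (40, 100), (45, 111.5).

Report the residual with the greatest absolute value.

x=20: ŷ = 18 + 2.1·20 = 60; e = 59 − 60 = -1
x=25: ŷ = 18 + 2.1·25 = 70.5; e = 69.5 − 70.5 = -1
x=30: ŷ = 18 + 2.1·30 = 81; e = 82 − 81 = 1
x=35: ŷ = 18 + 2.1·35 = 91.5; e = 95.5 − 91.5 = 4
x=40: ŷ = 18 + 2.1·40 = 102; e = 100 − 102 = -2
x=45: ŷ = 18 + 2.1·45 = 112.5; e = 111.5 − 112.5 = -1
Largest |e| is 4 at x = 35, residual 4.

e = 4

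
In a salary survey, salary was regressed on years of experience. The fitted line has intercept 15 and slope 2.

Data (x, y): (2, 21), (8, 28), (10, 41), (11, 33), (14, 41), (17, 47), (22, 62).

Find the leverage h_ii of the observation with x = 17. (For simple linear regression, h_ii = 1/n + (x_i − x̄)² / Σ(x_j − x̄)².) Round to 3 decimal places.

h = 0.243

x̄ = (2 + 8 + 10 + 11 + 14 + 17 + 22)/7 = 12
Σ(x − x̄)² = 100 + 16 + 4 + 1 + 4 + 25 + 100 = 250
h = 1/7 + (5)²/250 = 0.142857 + 0.1 = 0.243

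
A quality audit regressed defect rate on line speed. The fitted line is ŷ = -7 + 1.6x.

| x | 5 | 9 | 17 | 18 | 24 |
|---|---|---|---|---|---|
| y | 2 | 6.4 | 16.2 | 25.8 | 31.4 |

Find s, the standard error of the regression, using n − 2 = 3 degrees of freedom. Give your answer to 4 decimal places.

x=5: ŷ = -7 + 1.6·5 = 1; e = 2 − 1 = 1
x=9: ŷ = -7 + 1.6·9 = 7.4; e = 6.4 − 7.4 = -1
x=17: ŷ = -7 + 1.6·17 = 20.2; e = 16.2 − 20.2 = -4
x=18: ŷ = -7 + 1.6·18 = 21.8; e = 25.8 − 21.8 = 4
x=24: ŷ = -7 + 1.6·24 = 31.4; e = 31.4 − 31.4 = 0
SSE = 1 + 1 + 16 + 16 + 0 = 34
s = √(34/3) = √11.3333 ≈ 3.3665

s = 3.3665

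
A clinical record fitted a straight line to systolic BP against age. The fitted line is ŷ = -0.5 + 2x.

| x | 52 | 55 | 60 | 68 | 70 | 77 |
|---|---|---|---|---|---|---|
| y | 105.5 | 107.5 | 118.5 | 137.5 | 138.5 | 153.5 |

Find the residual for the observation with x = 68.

r = 2

ŷ = -0.5 + 2·68 = 135.5
r = 137.5 − 135.5 = 2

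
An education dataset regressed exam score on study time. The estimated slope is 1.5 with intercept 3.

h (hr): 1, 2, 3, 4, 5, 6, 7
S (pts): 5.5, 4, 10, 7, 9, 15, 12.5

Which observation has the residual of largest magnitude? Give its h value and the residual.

h=1: Ŝ = 3 + 1.5·1 = 4.5; r = 5.5 − 4.5 = 1
h=2: Ŝ = 3 + 1.5·2 = 6; r = 4 − 6 = -2
h=3: Ŝ = 3 + 1.5·3 = 7.5; r = 10 − 7.5 = 2.5
h=4: Ŝ = 3 + 1.5·4 = 9; r = 7 − 9 = -2
h=5: Ŝ = 3 + 1.5·5 = 10.5; r = 9 − 10.5 = -1.5
h=6: Ŝ = 3 + 1.5·6 = 12; r = 15 − 12 = 3
h=7: Ŝ = 3 + 1.5·7 = 13.5; r = 12.5 − 13.5 = -1
Largest |r| is 3 at h = 6, residual 3.

h = 6, r = 3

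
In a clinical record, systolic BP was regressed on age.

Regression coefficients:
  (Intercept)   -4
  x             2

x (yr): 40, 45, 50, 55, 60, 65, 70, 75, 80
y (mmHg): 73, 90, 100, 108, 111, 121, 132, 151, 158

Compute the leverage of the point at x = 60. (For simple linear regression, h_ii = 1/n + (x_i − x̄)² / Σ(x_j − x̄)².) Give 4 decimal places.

h = 0.1111

x̄ = (40 + 45 + 50 + 55 + 60 + 65 + 70 + 75 + 80)/9 = 60
Σ(x − x̄)² = 400 + 225 + 100 + 25 + 0 + 25 + 100 + 225 + 400 = 1500
h = 1/9 + (0)²/1500 = 0.111111 + 0 = 0.1111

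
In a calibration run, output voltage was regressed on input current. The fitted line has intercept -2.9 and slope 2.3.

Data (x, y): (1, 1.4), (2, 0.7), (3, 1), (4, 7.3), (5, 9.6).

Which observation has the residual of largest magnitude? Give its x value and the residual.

x=1: ŷ = -2.9 + 2.3·1 = -0.6; e = 1.4 − (-0.6) = 2
x=2: ŷ = -2.9 + 2.3·2 = 1.7; e = 0.7 − 1.7 = -1
x=3: ŷ = -2.9 + 2.3·3 = 4; e = 1 − 4 = -3
x=4: ŷ = -2.9 + 2.3·4 = 6.3; e = 7.3 − 6.3 = 1
x=5: ŷ = -2.9 + 2.3·5 = 8.6; e = 9.6 − 8.6 = 1
Largest |e| is 3 at x = 3, residual -3.

x = 3, e = -3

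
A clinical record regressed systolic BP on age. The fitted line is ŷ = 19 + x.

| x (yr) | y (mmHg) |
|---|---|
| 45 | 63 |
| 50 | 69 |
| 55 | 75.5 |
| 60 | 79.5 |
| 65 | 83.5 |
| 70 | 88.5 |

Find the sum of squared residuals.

SSE = 4

x=45: ŷ = 19 + 45 = 64; e = 63 − 64 = -1
x=50: ŷ = 19 + 50 = 69; e = 69 − 69 = 0
x=55: ŷ = 19 + 55 = 74; e = 75.5 − 74 = 1.5
x=60: ŷ = 19 + 60 = 79; e = 79.5 − 79 = 0.5
x=65: ŷ = 19 + 65 = 84; e = 83.5 − 84 = -0.5
x=70: ŷ = 19 + 70 = 89; e = 88.5 − 89 = -0.5
SSE = 1 + 0 + 2.25 + 0.25 + 0.25 + 0.25 = 4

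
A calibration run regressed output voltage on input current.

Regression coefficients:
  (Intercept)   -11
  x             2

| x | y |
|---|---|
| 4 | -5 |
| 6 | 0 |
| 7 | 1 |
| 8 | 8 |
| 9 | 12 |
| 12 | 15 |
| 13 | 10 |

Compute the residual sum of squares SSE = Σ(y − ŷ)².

SSE = 72

x=4: ŷ = -11 + 2·4 = -3; r = -5 − (-3) = -2
x=6: ŷ = -11 + 2·6 = 1; r = 0 − 1 = -1
x=7: ŷ = -11 + 2·7 = 3; r = 1 − 3 = -2
x=8: ŷ = -11 + 2·8 = 5; r = 8 − 5 = 3
x=9: ŷ = -11 + 2·9 = 7; r = 12 − 7 = 5
x=12: ŷ = -11 + 2·12 = 13; r = 15 − 13 = 2
x=13: ŷ = -11 + 2·13 = 15; r = 10 − 15 = -5
SSE = 4 + 1 + 4 + 9 + 25 + 4 + 25 = 72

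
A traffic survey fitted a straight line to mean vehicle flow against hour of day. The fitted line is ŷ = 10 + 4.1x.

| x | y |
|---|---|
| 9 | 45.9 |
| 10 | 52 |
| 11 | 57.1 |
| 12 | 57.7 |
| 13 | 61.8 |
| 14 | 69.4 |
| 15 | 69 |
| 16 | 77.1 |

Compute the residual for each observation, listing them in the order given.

x=9: ŷ = 10 + 4.1·9 = 46.9; e = 45.9 − 46.9 = -1
x=10: ŷ = 10 + 4.1·10 = 51; e = 52 − 51 = 1
x=11: ŷ = 10 + 4.1·11 = 55.1; e = 57.1 − 55.1 = 2
x=12: ŷ = 10 + 4.1·12 = 59.2; e = 57.7 − 59.2 = -1.5
x=13: ŷ = 10 + 4.1·13 = 63.3; e = 61.8 − 63.3 = -1.5
x=14: ŷ = 10 + 4.1·14 = 67.4; e = 69.4 − 67.4 = 2
x=15: ŷ = 10 + 4.1·15 = 71.5; e = 69 − 71.5 = -2.5
x=16: ŷ = 10 + 4.1·16 = 75.6; e = 77.1 − 75.6 = 1.5

-1, 1, 2, -1.5, -1.5, 2, -2.5, 1.5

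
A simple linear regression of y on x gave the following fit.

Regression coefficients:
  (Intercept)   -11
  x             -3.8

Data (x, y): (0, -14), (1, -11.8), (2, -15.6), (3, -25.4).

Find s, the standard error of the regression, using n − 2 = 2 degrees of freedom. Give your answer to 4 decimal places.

s = 4.2426

x=0: ŷ = -11 − 3.8·0 = -11; e = -14 − (-11) = -3
x=1: ŷ = -11 − 3.8·1 = -14.8; e = -11.8 − (-14.8) = 3
x=2: ŷ = -11 − 3.8·2 = -18.6; e = -15.6 − (-18.6) = 3
x=3: ŷ = -11 − 3.8·3 = -22.4; e = -25.4 − (-22.4) = -3
SSE = 9 + 9 + 9 + 9 = 36
s = √(36/2) = √18 ≈ 4.2426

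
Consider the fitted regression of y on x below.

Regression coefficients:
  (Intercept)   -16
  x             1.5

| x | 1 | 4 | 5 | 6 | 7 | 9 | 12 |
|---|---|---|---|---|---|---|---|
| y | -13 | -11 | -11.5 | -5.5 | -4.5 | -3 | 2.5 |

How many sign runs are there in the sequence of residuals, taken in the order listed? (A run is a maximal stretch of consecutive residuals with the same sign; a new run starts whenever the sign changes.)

5 runs

x=1: ŷ = -16 + 1.5·1 = -14.5; e = -13 − (-14.5) = 1.5
x=4: ŷ = -16 + 1.5·4 = -10; e = -11 − (-10) = -1
x=5: ŷ = -16 + 1.5·5 = -8.5; e = -11.5 − (-8.5) = -3
x=6: ŷ = -16 + 1.5·6 = -7; e = -5.5 − (-7) = 1.5
x=7: ŷ = -16 + 1.5·7 = -5.5; e = -4.5 − (-5.5) = 1
x=9: ŷ = -16 + 1.5·9 = -2.5; e = -3 − (-2.5) = -0.5
x=12: ŷ = -16 + 1.5·12 = 2; e = 2.5 − 2 = 0.5
Signs: + − − + + − +
Runs: +×1, −×2, +×2, −×1, +×1 → 5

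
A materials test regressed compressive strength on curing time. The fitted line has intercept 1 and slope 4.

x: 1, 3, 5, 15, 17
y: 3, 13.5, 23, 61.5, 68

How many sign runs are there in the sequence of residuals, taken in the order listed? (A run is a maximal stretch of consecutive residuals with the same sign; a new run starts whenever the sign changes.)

3 runs

x=1: ŷ = 1 + 4·1 = 5; r = 3 − 5 = -2
x=3: ŷ = 1 + 4·3 = 13; r = 13.5 − 13 = 0.5
x=5: ŷ = 1 + 4·5 = 21; r = 23 − 21 = 2
x=15: ŷ = 1 + 4·15 = 61; r = 61.5 − 61 = 0.5
x=17: ŷ = 1 + 4·17 = 69; r = 68 − 69 = -1
Signs: − + + + −
Runs: −×1, +×3, −×1 → 3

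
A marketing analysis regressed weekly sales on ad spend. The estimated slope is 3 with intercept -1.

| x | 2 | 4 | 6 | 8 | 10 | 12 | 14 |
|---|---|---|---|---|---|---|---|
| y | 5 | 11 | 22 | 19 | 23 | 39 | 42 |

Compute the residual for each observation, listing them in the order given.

0, 0, 5, -4, -6, 4, 1

x=2: ŷ = -1 + 3·2 = 5; e = 5 − 5 = 0
x=4: ŷ = -1 + 3·4 = 11; e = 11 − 11 = 0
x=6: ŷ = -1 + 3·6 = 17; e = 22 − 17 = 5
x=8: ŷ = -1 + 3·8 = 23; e = 19 − 23 = -4
x=10: ŷ = -1 + 3·10 = 29; e = 23 − 29 = -6
x=12: ŷ = -1 + 3·12 = 35; e = 39 − 35 = 4
x=14: ŷ = -1 + 3·14 = 41; e = 42 − 41 = 1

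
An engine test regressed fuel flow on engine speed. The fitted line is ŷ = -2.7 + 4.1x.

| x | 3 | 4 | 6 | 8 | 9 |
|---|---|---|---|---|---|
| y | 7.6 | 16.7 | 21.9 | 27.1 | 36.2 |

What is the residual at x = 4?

e = 3

ŷ = -2.7 + 4.1·4 = 13.7
e = 16.7 − 13.7 = 3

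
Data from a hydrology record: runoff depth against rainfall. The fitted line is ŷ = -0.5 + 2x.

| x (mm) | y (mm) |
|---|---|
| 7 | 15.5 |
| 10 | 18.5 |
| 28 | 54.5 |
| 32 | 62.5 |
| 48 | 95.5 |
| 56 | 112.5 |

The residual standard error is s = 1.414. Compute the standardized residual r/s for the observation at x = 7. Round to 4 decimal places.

ŷ = -0.5 + 2·7 = 13.5
r = 15.5 − 13.5 = 2
r/s = 2 / 1.414 = 1.4144

1.4144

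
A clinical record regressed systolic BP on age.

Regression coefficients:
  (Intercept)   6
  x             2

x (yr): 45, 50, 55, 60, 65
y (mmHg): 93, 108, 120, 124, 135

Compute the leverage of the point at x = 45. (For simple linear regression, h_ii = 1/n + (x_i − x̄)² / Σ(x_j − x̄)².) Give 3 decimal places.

h = 0.600

x̄ = (45 + 50 + 55 + 60 + 65)/5 = 55
Σ(x − x̄)² = 100 + 25 + 0 + 25 + 100 = 250
h = 1/5 + (-10)²/250 = 0.2 + 0.4 = 0.600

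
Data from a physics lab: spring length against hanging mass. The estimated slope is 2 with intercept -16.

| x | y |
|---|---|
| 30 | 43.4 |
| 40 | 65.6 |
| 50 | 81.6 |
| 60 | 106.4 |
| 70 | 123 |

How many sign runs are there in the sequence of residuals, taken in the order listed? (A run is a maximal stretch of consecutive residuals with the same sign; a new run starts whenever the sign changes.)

5 runs

x=30: ŷ = -16 + 2·30 = 44; e = 43.4 − 44 = -0.6
x=40: ŷ = -16 + 2·40 = 64; e = 65.6 − 64 = 1.6
x=50: ŷ = -16 + 2·50 = 84; e = 81.6 − 84 = -2.4
x=60: ŷ = -16 + 2·60 = 104; e = 106.4 − 104 = 2.4
x=70: ŷ = -16 + 2·70 = 124; e = 123 − 124 = -1
Signs: − + − + −
Runs: −×1, +×1, −×1, +×1, −×1 → 5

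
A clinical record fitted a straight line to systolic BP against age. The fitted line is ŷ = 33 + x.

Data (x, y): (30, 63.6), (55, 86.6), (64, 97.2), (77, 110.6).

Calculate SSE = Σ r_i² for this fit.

SSE = 2.72

x=30: ŷ = 33 + 30 = 63; r = 63.6 − 63 = 0.6
x=55: ŷ = 33 + 55 = 88; r = 86.6 − 88 = -1.4
x=64: ŷ = 33 + 64 = 97; r = 97.2 − 97 = 0.2
x=77: ŷ = 33 + 77 = 110; r = 110.6 − 110 = 0.6
SSE = 0.36 + 1.96 + 0.04 + 0.36 = 2.72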